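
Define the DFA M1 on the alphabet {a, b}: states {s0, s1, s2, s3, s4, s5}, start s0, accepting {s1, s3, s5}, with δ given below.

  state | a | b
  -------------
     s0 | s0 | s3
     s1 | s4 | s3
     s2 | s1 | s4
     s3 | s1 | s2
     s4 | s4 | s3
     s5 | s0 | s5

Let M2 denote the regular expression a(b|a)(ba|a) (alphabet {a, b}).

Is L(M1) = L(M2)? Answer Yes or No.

No

The string b is accepted by M1 but rejected by M2.
So L(M1) ≠ L(M2).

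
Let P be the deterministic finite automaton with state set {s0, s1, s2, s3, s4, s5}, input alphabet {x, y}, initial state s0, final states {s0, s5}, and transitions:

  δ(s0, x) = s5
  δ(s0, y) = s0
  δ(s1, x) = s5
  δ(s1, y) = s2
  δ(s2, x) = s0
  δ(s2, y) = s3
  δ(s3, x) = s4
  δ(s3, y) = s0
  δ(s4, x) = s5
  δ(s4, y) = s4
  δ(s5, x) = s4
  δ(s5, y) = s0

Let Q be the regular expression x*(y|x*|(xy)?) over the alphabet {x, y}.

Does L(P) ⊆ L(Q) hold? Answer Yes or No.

No

The string yx is in L(P) but not in L(Q).
So L(P) ⊄ L(Q).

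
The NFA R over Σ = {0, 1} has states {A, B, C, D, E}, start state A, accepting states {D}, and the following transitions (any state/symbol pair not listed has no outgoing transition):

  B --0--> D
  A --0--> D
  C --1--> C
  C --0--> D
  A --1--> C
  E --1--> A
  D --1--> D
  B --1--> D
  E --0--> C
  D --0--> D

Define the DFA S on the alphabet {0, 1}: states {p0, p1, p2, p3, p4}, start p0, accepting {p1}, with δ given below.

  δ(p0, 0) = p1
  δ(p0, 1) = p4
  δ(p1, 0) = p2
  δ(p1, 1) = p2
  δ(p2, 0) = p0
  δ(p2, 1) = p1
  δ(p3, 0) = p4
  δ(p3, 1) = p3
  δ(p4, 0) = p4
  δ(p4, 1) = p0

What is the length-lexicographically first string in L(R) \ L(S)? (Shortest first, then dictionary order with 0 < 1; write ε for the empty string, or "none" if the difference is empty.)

The string 00 is accepted by R but not by S.
No shorter string lies in the difference, and 00 is the lexicographically first length-2 string in L(R) \ L(S).

00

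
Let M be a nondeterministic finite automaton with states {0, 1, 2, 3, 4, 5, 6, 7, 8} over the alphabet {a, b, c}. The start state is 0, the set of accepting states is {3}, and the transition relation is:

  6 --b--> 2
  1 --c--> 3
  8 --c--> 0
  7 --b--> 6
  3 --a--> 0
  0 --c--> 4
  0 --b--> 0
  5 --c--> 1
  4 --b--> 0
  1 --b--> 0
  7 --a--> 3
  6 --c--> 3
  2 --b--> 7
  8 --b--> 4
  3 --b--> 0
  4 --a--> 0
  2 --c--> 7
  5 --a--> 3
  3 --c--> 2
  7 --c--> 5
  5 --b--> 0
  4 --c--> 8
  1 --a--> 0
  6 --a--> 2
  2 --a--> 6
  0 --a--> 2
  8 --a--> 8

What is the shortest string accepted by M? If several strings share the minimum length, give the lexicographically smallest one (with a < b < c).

aac

A breadth-first search from 0 reaches an accepting state first via the path 0 → 2 → 6 → 3 on input aac.
No string of length < 3 is accepted (BFS exhausts all shorter strings without reaching an accepting state), and aac is the lexicographically least accepting string of length 3.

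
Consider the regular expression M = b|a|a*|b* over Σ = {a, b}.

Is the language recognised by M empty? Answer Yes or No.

The empty string ε matches the expression, so it belongs to L(M).
Since L(M) contains at least one string, it is not empty.

No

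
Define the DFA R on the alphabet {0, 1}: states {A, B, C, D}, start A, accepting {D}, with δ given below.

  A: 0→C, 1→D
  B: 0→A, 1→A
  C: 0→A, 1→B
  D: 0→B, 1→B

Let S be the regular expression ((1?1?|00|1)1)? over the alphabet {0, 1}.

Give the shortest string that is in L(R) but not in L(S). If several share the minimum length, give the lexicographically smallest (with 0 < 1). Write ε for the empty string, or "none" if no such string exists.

0101

The string 0101 is accepted by R but not by S.
No shorter string lies in the difference, and 0101 is the lexicographically first length-4 string in L(R) \ L(S).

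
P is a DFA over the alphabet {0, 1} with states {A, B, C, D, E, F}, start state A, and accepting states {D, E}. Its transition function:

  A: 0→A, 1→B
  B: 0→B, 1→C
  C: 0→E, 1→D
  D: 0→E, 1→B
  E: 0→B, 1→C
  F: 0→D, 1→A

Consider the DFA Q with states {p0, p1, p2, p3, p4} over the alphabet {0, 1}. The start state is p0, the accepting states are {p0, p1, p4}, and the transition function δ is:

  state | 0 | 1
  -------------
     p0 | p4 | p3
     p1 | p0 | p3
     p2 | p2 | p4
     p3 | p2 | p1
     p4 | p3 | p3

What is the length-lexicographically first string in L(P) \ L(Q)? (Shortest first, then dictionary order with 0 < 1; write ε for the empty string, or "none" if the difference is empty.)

111

The string 111 is accepted by P but not by Q.
No shorter string lies in the difference, and 111 is the lexicographically first length-3 string in L(P) \ L(Q).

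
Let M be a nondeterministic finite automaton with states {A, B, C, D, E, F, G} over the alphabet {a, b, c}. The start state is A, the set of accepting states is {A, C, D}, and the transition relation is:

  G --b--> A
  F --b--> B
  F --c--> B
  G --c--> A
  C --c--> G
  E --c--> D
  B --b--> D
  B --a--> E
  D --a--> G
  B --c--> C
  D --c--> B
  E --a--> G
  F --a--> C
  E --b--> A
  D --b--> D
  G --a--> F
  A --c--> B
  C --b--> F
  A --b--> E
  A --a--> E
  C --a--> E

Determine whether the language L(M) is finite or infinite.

State A is reachable from the start and can reach an accepting state, and it lies on the cycle A → B → C → E → A.
Traversing that cycle any number of times yields accepted strings of unbounded length, so the language is infinite.

infinite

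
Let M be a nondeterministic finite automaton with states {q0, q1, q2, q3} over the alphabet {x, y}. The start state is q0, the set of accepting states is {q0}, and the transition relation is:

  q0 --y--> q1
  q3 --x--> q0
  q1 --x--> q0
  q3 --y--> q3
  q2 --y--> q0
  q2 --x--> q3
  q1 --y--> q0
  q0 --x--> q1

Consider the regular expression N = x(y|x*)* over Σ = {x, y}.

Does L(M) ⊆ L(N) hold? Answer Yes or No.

The empty string ε is in L(M) but not in L(N).
So L(M) ⊄ L(N).

No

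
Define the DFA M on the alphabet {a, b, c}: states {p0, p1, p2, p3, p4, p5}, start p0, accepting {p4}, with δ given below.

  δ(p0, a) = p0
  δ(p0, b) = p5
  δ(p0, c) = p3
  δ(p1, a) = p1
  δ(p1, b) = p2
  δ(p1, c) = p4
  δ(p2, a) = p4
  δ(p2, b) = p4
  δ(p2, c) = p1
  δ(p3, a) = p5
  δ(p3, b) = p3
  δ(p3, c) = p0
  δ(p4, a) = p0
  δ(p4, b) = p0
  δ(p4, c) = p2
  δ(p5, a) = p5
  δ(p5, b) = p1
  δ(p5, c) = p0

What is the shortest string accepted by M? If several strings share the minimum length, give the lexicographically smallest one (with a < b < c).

A breadth-first search from p0 reaches an accepting state first via the path p0 → p5 → p1 → p4 on input bbc.
No string of length < 3 is accepted (BFS exhausts all shorter strings without reaching an accepting state), and bbc is the lexicographically least accepting string of length 3.

bbc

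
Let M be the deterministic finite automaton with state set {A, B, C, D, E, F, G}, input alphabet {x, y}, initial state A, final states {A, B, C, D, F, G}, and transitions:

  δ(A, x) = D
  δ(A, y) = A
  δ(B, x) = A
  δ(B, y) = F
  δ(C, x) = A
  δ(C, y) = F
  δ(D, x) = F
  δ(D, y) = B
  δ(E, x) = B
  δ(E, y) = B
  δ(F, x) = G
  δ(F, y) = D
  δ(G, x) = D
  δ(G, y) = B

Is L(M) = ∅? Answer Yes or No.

No

The empty string ε is accepted: the run A ends in the accepting state A.
Since at least one string is accepted, L(M) is not empty.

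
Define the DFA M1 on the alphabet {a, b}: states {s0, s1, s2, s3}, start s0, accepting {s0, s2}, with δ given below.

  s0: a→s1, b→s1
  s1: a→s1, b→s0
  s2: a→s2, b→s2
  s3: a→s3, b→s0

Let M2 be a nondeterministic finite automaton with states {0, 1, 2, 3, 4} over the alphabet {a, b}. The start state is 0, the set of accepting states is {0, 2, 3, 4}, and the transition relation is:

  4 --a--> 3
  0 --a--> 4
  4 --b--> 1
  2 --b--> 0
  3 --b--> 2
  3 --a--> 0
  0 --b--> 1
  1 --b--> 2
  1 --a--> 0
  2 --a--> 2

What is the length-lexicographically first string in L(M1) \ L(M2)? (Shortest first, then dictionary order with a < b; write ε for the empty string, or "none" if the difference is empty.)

ab

The string ab is accepted by M1 but not by M2.
No shorter string lies in the difference, and ab is the lexicographically first length-2 string in L(M1) \ L(M2).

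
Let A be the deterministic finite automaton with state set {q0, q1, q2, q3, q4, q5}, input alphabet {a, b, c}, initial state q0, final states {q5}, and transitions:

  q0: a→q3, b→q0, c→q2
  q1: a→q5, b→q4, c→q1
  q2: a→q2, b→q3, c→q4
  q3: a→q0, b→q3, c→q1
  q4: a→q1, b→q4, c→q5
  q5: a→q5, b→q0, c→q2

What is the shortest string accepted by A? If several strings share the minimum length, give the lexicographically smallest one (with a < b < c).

A breadth-first search from q0 reaches an accepting state first via the path q0 → q3 → q1 → q5 on input aca.
No string of length < 3 is accepted (BFS exhausts all shorter strings without reaching an accepting state), and aca is the lexicographically least accepting string of length 3.

aca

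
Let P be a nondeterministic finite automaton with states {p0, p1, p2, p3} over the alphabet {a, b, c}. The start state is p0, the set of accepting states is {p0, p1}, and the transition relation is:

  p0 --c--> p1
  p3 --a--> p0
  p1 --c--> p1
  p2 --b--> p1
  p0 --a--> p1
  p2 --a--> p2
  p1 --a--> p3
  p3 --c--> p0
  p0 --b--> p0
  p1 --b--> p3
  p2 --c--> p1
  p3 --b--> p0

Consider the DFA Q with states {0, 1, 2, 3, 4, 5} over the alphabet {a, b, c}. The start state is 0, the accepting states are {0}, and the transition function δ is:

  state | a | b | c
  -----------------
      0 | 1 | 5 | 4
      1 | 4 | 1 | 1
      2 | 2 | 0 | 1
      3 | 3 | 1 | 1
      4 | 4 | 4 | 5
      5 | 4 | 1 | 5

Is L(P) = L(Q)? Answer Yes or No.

No

The string a is accepted by P but rejected by Q.
So L(P) ≠ L(Q).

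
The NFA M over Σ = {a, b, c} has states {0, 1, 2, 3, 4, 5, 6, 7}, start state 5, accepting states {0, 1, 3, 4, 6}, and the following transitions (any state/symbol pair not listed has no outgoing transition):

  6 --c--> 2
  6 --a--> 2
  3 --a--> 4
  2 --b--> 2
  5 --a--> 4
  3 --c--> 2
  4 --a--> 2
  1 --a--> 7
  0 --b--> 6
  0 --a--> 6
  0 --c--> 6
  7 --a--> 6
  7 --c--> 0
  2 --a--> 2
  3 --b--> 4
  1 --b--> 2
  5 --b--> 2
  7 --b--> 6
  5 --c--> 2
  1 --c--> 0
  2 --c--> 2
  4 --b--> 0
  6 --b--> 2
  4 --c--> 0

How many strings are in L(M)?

9

The useful subgraph on states {0, 4, 5, 6} is acyclic, so L(M) is finite; the longest accepting path visits 4 useful states, giving maximum string length 3.
Counting accepting paths from 5 by length: 1 of length 1, 2 of length 2, 6 of length 3. Total 9.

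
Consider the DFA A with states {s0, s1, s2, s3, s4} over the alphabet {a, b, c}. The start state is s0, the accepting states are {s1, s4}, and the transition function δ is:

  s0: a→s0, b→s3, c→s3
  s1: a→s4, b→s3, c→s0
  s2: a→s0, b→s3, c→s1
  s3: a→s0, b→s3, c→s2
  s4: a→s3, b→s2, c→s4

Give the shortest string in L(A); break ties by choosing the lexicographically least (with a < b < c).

bcc

A breadth-first search from s0 reaches an accepting state first via the path s0 → s3 → s2 → s1 on input bcc.
No string of length < 3 is accepted (BFS exhausts all shorter strings without reaching an accepting state), and bcc is the lexicographically least accepting string of length 3.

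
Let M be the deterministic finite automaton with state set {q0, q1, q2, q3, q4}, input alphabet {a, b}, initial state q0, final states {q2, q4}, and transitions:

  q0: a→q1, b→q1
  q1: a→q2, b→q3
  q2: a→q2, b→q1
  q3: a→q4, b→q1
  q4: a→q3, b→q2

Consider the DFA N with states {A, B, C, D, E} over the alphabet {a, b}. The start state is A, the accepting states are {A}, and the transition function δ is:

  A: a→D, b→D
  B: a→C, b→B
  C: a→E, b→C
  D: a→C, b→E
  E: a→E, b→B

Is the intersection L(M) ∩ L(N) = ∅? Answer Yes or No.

Exploring the product automaton M × N from the start pair (q0, A), following both machines on each input symbol, reaches 12 state pairs: (q0, A), (q1, D), (q2, C), (q3, E), (q2, E), (q1, C), (q4, E), (q1, B), (q3, C), (q2, B), (q3, B), (q4, C).
M accepts in {q2, q4} and N accepts in {A}; no reachable pair has both components accepting, so no string drives both machines to acceptance simultaneously and L(M) ∩ L(N) = ∅.
So no string is accepted by both, and the intersection is empty.

Yes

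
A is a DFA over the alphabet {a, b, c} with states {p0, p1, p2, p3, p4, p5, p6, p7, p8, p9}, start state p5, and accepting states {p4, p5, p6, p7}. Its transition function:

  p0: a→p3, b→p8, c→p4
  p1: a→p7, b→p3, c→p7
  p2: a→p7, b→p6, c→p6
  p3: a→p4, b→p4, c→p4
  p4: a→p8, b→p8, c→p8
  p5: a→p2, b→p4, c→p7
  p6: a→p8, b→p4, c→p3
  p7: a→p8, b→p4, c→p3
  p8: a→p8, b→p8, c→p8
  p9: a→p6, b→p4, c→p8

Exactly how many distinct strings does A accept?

22

The useful subgraph on states {p2, p3, p4, p5, p6, p7} is acyclic, so L(A) is finite; the longest accepting path visits 5 useful states, giving maximum string length 4.
Counting accepting paths from p5 by length: 1 of length 0, 2 of length 1, 4 of length 2, 6 of length 3, 9 of length 4. Total 22.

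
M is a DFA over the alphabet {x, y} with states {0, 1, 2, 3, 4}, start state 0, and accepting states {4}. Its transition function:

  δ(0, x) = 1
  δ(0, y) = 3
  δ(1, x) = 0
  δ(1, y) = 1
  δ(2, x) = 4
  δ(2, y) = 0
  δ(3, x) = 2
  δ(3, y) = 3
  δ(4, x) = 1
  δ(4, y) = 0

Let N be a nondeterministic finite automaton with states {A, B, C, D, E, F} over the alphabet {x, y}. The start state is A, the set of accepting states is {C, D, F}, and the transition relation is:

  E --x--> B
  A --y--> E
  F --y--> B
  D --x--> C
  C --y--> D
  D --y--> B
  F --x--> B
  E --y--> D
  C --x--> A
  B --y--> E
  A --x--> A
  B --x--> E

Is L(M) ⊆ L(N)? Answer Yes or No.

No

The string yxx is in L(M) but not in L(N).
So L(M) ⊄ L(N).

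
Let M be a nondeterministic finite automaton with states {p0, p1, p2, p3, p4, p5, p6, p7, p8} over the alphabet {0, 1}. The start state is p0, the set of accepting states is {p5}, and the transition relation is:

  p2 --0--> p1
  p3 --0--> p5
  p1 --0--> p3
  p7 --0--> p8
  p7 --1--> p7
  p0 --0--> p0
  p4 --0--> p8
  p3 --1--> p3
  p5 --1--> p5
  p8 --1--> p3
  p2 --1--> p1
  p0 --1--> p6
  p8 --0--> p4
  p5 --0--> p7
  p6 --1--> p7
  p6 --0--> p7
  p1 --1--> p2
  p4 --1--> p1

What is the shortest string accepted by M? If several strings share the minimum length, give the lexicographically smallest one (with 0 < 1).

A breadth-first search from p0 reaches an accepting state first via the path p0 → p6 → p7 → p8 → p3 → p5 on input 10010.
No string of length < 5 is accepted (BFS exhausts all shorter strings without reaching an accepting state), and 10010 is the lexicographically least accepting string of length 5.

10010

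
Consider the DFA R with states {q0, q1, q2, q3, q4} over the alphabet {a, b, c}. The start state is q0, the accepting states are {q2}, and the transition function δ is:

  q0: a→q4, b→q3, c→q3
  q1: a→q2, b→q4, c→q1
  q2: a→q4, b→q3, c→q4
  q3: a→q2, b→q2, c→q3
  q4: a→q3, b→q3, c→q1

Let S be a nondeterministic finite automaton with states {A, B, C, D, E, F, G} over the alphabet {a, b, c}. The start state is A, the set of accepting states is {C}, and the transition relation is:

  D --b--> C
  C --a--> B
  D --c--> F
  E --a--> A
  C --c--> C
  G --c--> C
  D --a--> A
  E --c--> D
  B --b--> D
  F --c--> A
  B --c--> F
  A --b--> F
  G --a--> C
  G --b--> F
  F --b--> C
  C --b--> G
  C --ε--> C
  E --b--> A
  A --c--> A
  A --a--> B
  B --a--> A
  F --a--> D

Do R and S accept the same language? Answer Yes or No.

No

The string ba is accepted by R but rejected by S.
So L(R) ≠ L(S).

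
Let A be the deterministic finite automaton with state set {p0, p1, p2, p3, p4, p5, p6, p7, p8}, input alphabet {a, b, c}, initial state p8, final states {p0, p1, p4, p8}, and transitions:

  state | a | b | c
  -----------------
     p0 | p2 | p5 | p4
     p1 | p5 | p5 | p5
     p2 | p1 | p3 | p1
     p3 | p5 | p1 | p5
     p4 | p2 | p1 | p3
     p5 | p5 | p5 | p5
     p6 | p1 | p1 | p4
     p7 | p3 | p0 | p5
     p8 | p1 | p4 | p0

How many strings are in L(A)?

18

The useful subgraph on states {p0, p1, p2, p3, p4, p8} is acyclic, so L(A) is finite; the longest accepting path visits 6 useful states, giving maximum string length 5.
Counting accepting paths from p8 by length: 1 of length 0, 3 of length 1, 2 of length 2, 6 of length 3, 5 of length 4, 1 of length 5. Total 18.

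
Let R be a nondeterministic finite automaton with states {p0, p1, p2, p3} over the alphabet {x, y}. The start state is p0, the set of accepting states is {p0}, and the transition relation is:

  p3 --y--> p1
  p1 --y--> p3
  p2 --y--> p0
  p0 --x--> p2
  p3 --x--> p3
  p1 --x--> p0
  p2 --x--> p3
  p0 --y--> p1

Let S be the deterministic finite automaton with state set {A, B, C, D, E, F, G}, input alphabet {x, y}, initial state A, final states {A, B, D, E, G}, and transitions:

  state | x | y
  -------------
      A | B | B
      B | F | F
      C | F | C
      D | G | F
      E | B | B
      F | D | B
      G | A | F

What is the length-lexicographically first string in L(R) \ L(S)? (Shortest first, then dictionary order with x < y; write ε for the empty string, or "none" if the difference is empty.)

xy

The string xy is accepted by R but not by S.
No shorter string lies in the difference, and xy is the lexicographically first length-2 string in L(R) \ L(S).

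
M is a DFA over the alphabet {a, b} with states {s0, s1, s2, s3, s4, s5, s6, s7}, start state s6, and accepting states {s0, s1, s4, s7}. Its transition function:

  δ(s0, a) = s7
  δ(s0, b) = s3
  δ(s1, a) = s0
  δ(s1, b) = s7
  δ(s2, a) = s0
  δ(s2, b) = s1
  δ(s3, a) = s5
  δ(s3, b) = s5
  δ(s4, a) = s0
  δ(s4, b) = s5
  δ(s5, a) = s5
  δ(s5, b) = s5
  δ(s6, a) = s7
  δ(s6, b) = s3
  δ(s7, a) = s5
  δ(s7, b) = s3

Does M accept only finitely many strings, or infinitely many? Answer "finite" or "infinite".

finite

The useful states (reachable from s6 and able to reach an accepting state) are {s6, s7}.
Restricted to these states the transition graph has no cycle, so every accepting path has bounded length and L is finite.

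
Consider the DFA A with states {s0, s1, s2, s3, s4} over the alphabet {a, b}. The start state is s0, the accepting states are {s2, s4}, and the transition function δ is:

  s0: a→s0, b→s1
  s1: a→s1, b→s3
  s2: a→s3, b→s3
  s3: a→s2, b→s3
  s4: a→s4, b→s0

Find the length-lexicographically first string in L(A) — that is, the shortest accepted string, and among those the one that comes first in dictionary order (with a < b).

bba

A breadth-first search from s0 reaches an accepting state first via the path s0 → s1 → s3 → s2 on input bba.
No string of length < 3 is accepted (BFS exhausts all shorter strings without reaching an accepting state), and bba is the lexicographically least accepting string of length 3.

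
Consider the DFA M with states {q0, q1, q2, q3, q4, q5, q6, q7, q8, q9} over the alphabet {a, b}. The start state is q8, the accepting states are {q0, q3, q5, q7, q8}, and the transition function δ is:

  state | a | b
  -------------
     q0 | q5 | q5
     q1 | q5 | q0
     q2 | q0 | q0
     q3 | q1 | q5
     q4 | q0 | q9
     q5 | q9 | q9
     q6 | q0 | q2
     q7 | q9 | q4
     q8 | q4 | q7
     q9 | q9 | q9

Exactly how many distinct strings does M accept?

8

The useful subgraph on states {q0, q4, q5, q7, q8} is acyclic, so L(M) is finite; the longest accepting path visits 5 useful states, giving maximum string length 4.
Counting accepting paths from q8 by length: 1 of length 0, 1 of length 1, 1 of length 2, 3 of length 3, 2 of length 4. Total 8.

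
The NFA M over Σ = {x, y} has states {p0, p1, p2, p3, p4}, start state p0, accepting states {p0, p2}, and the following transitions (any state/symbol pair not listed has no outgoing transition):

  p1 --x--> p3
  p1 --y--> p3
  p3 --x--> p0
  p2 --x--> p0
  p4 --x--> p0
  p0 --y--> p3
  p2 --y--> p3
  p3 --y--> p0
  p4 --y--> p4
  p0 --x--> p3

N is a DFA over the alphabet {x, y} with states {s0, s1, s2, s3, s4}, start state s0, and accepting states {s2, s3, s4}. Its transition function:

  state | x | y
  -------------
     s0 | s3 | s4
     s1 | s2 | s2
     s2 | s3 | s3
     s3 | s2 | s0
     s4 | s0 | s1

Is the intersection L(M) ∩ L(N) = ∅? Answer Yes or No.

The string xx is accepted by both M and N.
Hence L(M) ∩ L(N) ≠ ∅.

No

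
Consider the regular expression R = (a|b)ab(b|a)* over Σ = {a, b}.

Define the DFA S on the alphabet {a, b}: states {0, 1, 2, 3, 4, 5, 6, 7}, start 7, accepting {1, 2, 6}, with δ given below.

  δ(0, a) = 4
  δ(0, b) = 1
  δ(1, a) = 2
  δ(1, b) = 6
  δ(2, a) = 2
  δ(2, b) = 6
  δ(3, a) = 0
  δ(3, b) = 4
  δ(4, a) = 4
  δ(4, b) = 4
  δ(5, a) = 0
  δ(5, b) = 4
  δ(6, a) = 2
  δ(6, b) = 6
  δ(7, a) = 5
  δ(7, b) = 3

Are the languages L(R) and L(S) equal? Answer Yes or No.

Converting the expression R to a DFA (subset construction, then merging equivalent states) gives the minimal DFA with states {r0, r1, r2, r3, r4}, start state r0, accepting states {r4} and transitions r0: a→r1, b→r1; r1: a→r2, b→r3; r2: a→r3, b→r4; r3: a→r3, b→r3; r4: a→r4, b→r4.
Exploring the product automaton R × S from the start pair (r0, 7), following both machines on each input symbol, reaches 8 state pairs: (r0, 7), (r1, 5), (r1, 3), (r2, 0), (r3, 4), (r4, 1), (r4, 2), (r4, 6).
R accepts in {r4} and S accepts in {1, 2, 6}. In every reachable pair the two components are either both accepting — (r4, 1), (r4, 2), (r4, 6) — or both non-accepting, so no string is accepted by exactly one of the machines: L(R) \ L(S) and L(S) \ L(R) are both empty.
Hence every string is accepted by R iff it is accepted by S, and the two languages coincide.

Yes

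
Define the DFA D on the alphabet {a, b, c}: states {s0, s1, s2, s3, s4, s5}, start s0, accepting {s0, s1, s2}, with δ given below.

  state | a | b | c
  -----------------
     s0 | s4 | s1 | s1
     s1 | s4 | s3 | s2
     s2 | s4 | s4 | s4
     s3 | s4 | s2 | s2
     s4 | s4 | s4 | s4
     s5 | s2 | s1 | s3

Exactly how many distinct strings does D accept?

The useful subgraph on states {s0, s1, s2, s3} is acyclic, so L(D) is finite; the longest accepting path visits 4 useful states, giving maximum string length 3.
Counting accepting paths from s0 by length: 1 of length 0, 2 of length 1, 2 of length 2, 4 of length 3. Total 9.

9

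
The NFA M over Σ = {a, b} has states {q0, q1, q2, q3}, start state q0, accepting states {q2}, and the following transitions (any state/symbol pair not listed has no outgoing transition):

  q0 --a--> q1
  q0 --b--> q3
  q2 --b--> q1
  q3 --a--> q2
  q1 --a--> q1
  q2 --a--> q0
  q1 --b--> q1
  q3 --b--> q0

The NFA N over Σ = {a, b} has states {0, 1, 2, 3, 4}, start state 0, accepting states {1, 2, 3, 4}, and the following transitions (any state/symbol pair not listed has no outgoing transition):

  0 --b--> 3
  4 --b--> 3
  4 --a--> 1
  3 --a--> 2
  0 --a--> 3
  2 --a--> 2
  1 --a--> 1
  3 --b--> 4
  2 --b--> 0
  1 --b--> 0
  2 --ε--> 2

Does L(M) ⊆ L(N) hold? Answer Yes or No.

Yes

Exploring the product automaton M × N from the start pair (q0, 0), following both machines on each input symbol, reaches 16 state pairs: (q0, 0), (q1, 3), (q3, 3), (q1, 2), (q1, 4), (q2, 2), (q0, 4), (q1, 0), (q1, 1), (q0, 2), (q3, 0), (q2, 3), (q0, 3), (q3, 4), (q2, 1), (q0, 1).
M accepts in {q2} and N accepts in {1, 2, 3, 4}. The reachable pairs whose M-component is accepting are (q2, 2), (q2, 3), (q2, 1); in each of them the N-component is accepting too, so the product for L(M) \ L(N) (M-component accepting, N-component rejecting) has no reachable accepting pair and the difference is empty.
Hence every string in L(M) is also in L(N).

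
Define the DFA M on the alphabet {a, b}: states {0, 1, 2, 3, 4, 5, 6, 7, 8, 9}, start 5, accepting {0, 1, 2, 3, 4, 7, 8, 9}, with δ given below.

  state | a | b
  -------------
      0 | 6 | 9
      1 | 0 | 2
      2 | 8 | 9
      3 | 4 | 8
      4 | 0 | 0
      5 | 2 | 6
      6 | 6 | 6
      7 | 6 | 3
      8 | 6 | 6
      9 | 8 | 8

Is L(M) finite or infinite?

finite

The useful states (reachable from 5 and able to reach an accepting state) are {2, 5, 8, 9}.
Restricted to these states the transition graph has no cycle, so every accepting path has bounded length and L is finite.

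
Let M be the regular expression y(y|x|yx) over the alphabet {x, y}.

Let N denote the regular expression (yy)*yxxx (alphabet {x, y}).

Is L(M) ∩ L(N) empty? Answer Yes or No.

Converting the expression M to a DFA (subset construction, then merging equivalent states) gives the minimal DFA with states {m0, m1, m2, m3, m4}, start state m0, accepting states {m3, m4} and transitions m0: x→m1, y→m2; m1: x→m1, y→m1; m2: x→m3, y→m4; m3: x→m1, y→m1; m4: x→m3, y→m1.
Converting the expression N to a DFA (subset construction, then merging equivalent states) gives the minimal DFA with states {n0, n1, n2, n3, n4, n5}, start state n0, accepting states {n5} and transitions n0: x→n1, y→n2; n1: x→n1, y→n1; n2: x→n3, y→n0; n3: x→n4, y→n1; n4: x→n5, y→n1; n5: x→n1, y→n1.
Exploring the product automaton M × N from the start pair (m0, n0), following both machines on each input symbol, reaches 11 state pairs: (m0, n0), (m1, n1), (m2, n2), (m3, n3), (m4, n0), (m1, n4), (m3, n1), (m1, n2), (m1, n5), (m1, n3), (m1, n0).
M accepts in {m3, m4} and N accepts in {n5}; no reachable pair has both components accepting, so no string drives both machines to acceptance simultaneously and L(M) ∩ L(N) = ∅.
So no string is accepted by both, and the intersection is empty.

Yes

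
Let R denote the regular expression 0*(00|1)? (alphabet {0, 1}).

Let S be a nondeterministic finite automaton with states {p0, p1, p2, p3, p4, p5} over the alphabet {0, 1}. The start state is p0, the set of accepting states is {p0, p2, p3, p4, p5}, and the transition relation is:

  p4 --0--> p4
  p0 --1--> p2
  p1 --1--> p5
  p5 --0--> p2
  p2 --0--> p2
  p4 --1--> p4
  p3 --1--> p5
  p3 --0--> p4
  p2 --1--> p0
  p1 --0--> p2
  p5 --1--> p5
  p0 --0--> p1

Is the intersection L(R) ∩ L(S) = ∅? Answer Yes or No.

No

The empty string ε is accepted by both R and S.
Hence L(R) ∩ L(S) ≠ ∅.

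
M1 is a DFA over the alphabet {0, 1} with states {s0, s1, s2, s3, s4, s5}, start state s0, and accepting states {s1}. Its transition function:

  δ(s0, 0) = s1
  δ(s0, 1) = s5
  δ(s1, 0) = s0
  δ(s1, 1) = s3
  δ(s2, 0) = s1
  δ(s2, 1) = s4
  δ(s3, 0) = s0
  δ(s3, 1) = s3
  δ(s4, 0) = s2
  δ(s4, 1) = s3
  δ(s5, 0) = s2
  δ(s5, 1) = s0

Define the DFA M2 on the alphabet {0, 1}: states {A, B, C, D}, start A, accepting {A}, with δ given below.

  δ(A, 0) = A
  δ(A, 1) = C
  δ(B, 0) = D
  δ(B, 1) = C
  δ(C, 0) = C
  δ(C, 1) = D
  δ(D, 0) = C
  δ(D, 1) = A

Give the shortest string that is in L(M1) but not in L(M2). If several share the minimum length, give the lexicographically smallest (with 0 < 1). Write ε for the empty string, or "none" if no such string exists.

The string 100 is accepted by M1 but not by M2.
No shorter string lies in the difference, and 100 is the lexicographically first length-3 string in L(M1) \ L(M2).

100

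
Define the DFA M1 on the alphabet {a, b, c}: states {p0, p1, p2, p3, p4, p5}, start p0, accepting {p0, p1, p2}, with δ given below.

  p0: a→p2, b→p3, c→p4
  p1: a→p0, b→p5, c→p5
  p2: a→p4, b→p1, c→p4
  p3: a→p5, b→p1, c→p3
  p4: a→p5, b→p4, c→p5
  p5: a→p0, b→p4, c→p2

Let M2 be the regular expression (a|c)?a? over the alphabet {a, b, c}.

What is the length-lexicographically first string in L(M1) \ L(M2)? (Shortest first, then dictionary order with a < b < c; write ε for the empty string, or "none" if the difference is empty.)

ab

The string ab is accepted by M1 but not by M2.
No shorter string lies in the difference, and ab is the lexicographically first length-2 string in L(M1) \ L(M2).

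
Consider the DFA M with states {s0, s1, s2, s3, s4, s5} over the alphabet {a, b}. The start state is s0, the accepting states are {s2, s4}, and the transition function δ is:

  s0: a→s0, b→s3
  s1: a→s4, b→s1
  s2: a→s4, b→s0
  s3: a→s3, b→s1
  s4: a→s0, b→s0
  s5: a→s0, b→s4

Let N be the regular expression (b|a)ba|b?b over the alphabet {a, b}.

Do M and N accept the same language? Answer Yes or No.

No

The string abba is accepted by M but rejected by N.
So L(M) ≠ L(N).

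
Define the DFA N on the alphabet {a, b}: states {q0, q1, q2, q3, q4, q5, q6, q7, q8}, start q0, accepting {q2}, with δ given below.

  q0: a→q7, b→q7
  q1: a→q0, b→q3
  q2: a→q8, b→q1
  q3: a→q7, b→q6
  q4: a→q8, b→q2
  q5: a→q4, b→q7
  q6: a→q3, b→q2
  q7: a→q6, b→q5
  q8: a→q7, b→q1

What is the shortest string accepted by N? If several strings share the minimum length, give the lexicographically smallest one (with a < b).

aab

A breadth-first search from q0 reaches an accepting state first via the path q0 → q7 → q6 → q2 on input aab.
No string of length < 3 is accepted (BFS exhausts all shorter strings without reaching an accepting state), and aab is the lexicographically least accepting string of length 3.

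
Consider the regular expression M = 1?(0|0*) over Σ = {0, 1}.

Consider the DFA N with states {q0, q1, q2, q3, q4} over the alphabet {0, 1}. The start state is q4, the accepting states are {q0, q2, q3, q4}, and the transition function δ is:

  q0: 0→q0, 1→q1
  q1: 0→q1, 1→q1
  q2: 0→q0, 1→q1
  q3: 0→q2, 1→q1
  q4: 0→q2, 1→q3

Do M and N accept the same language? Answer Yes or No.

Yes

Converting the expression M to a DFA (subset construction, then merging equivalent states) gives the minimal DFA with states {m0, m1, m2}, start state m0, accepting states {m0, m1} and transitions m0: 0→m1, 1→m1; m1: 0→m1, 1→m2; m2: 0→m2, 1→m2.
Exploring the product automaton M × N from the start pair (m0, q4), following both machines on each input symbol, reaches 5 state pairs: (m0, q4), (m1, q2), (m1, q3), (m1, q0), (m2, q1).
M accepts in {m0, m1} and N accepts in {q0, q2, q3, q4}. In every reachable pair the two components are either both accepting — (m0, q4), (m1, q2), (m1, q3), (m1, q0) — or both non-accepting, so no string is accepted by exactly one of the machines: L(M) \ L(N) and L(N) \ L(M) are both empty.
Hence every string is accepted by M iff it is accepted by N, and the two languages coincide.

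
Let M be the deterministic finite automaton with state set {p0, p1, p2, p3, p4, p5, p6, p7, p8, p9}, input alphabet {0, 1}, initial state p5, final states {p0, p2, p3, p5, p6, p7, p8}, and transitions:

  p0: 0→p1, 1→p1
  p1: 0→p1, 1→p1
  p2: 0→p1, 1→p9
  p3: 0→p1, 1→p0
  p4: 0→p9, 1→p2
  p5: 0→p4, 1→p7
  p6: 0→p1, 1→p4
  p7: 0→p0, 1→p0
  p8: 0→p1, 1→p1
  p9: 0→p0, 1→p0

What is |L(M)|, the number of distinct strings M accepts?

9

The useful subgraph on states {p0, p2, p4, p5, p7, p9} is acyclic, so L(M) is finite; the longest accepting path visits 5 useful states, giving maximum string length 4.
Counting accepting paths from p5 by length: 1 of length 0, 1 of length 1, 3 of length 2, 2 of length 3, 2 of length 4. Total 9.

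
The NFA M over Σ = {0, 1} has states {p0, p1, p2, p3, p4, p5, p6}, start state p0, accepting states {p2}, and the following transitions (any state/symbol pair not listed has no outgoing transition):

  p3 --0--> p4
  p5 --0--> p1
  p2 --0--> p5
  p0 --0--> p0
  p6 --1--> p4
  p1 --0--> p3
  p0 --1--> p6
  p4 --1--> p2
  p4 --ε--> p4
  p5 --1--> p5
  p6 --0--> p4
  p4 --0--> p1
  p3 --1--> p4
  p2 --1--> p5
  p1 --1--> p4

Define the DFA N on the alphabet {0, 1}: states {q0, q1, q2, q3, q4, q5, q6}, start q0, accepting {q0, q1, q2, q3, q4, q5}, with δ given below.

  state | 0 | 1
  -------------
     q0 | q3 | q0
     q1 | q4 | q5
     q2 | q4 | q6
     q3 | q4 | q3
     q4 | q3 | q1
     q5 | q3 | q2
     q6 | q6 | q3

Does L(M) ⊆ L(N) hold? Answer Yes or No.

Exploring the product automaton M × N from the start pair (p0, q0), following both machines on each input symbol, reaches 30 state pairs: (p0, q0), (p0, q3), (p6, q0), (p0, q4), (p6, q3), (p4, q3), (p4, q0), (p6, q1), (p4, q4), (p1, q4), (p2, q3), (p1, q3), (p2, q0), (p4, q5), (p2, q1), (p3, q3), (p4, q1), (p5, q4), (p5, q3), (p3, q4), (p5, q0), (p2, q2), (p5, q5), (p2, q5), (p5, q1), (p5, q6), (p5, q2), (p1, q6), (p3, q6), (p4, q6).
M accepts in {p2} and N accepts in {q0, q1, q2, q3, q4, q5}. The reachable pairs whose M-component is accepting are (p2, q3), (p2, q0), (p2, q1), (p2, q2), (p2, q5); in each of them the N-component is accepting too, so the product for L(M) \ L(N) (M-component accepting, N-component rejecting) has no reachable accepting pair and the difference is empty.
Hence every string in L(M) is also in L(N).

Yes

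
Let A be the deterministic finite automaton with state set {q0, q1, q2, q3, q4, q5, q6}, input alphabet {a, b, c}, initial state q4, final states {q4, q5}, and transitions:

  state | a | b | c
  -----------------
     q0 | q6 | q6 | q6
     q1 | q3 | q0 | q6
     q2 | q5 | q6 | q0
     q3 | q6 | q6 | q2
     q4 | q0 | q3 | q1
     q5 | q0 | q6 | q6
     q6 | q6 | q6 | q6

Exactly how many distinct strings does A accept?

The useful subgraph on states {q1, q2, q3, q4, q5} is acyclic, so L(A) is finite; the longest accepting path visits 5 useful states, giving maximum string length 4.
Counting accepting paths from q4 by length: 1 of length 0, 1 of length 3, 1 of length 4. Total 3.

3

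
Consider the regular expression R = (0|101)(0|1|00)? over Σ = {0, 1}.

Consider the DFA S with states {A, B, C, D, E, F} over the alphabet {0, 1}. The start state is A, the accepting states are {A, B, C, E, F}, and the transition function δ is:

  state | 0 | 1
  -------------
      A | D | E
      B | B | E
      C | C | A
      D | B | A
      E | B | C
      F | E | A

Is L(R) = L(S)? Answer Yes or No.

No

The string 0 is accepted by R but rejected by S.
So L(R) ≠ L(S).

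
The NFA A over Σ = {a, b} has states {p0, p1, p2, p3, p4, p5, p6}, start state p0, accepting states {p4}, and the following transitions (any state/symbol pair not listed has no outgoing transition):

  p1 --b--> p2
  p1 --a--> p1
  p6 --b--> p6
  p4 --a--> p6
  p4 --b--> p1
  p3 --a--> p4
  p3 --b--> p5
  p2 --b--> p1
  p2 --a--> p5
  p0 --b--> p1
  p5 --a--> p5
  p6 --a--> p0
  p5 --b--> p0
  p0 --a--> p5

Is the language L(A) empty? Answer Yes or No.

The states reachable from the start state are {p0, p1, p2, p5}.
None of the accepting states {p4} is reachable, so no string is accepted and L(A) = ∅.

Yes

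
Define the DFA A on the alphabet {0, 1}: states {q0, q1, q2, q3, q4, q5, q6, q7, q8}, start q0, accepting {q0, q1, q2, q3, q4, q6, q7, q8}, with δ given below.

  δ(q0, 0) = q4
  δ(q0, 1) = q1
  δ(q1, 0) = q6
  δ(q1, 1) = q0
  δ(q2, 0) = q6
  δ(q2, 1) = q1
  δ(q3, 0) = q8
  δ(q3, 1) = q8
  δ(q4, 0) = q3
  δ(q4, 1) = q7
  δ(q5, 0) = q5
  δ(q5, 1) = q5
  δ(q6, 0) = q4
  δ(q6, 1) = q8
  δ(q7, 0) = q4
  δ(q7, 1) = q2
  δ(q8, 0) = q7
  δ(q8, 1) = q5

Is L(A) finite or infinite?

infinite

State q0 is reachable from the start and can reach an accepting state, and it lies on the cycle q0 → q1 → q0.
Traversing that cycle any number of times yields accepted strings of unbounded length, so the language is infinite.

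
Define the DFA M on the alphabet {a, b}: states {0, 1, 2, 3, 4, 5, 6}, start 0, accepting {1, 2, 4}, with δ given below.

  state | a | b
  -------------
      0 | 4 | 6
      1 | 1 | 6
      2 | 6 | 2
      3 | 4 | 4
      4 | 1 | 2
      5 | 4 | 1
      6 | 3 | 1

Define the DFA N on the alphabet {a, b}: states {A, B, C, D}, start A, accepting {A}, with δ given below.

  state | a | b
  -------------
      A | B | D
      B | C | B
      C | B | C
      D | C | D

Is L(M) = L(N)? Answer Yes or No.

No

The string a is accepted by M but rejected by N.
So L(M) ≠ L(N).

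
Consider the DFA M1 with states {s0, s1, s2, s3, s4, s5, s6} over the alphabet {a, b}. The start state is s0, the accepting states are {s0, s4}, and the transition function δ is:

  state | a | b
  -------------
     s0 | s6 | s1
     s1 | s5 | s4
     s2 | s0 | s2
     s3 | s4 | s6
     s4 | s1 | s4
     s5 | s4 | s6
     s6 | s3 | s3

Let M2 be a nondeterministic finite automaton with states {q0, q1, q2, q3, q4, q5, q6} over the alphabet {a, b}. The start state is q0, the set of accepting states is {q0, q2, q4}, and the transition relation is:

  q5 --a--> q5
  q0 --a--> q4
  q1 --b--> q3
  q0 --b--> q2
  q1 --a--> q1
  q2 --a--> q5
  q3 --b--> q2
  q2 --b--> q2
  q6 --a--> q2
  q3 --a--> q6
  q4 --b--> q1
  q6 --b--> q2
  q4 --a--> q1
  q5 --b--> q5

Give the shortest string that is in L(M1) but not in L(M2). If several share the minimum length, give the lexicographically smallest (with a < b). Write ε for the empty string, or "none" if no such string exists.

The string aaa is accepted by M1 but not by M2.
No shorter string lies in the difference, and aaa is the lexicographically first length-3 string in L(M1) \ L(M2).

aaa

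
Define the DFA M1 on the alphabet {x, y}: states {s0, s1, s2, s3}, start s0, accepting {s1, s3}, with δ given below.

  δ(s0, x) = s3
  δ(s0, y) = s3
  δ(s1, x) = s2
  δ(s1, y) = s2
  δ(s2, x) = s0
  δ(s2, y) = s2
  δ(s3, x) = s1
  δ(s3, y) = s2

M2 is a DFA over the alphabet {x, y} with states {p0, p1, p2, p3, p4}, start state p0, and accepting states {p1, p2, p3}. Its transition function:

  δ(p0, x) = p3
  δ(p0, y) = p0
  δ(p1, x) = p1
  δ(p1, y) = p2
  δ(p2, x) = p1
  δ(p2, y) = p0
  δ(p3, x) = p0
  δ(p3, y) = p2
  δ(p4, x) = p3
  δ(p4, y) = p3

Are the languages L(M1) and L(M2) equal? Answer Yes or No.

No

The string y is accepted by M1 but rejected by M2.
So L(M1) ≠ L(M2).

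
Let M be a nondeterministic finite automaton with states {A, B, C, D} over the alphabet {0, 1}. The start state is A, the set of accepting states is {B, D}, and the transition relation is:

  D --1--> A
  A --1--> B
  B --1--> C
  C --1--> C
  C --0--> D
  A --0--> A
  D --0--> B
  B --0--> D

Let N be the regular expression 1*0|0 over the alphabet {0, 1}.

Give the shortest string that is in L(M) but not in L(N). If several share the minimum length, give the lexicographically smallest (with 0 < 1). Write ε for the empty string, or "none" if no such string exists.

1

The string 1 is accepted by M but not by N.
No shorter string lies in the difference, and 1 is the lexicographically first length-1 string in L(M) \ L(N).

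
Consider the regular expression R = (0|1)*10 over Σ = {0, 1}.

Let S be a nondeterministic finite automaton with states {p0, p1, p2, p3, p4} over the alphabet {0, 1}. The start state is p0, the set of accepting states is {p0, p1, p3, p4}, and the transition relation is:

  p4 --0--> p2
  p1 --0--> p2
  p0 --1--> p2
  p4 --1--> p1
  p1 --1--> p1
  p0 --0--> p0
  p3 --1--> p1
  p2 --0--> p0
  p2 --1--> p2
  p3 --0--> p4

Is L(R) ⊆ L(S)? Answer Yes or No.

Yes

Converting the expression R to a DFA (subset construction, then merging equivalent states) gives the minimal DFA with states {r0, r1, r2}, start state r0, accepting states {r2} and transitions r0: 0→r0, 1→r1; r1: 0→r2, 1→r1; r2: 0→r0, 1→r1.
Exploring the product automaton R × S from the start pair (r0, p0), following both machines on each input symbol, reaches 3 state pairs: (r0, p0), (r1, p2), (r2, p0).
R accepts in {r2} and S accepts in {p0, p1, p3, p4}. The reachable pairs whose R-component is accepting are (r2, p0); in each of them the S-component is accepting too, so the product for L(R) \ L(S) (R-component accepting, S-component rejecting) has no reachable accepting pair and the difference is empty.
Hence every string in L(R) is also in L(S).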